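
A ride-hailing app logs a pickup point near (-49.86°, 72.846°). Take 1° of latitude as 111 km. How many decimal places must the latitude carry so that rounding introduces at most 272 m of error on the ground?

3

One degree of latitude covers 111000 m.
With N decimal places the half-ulp bound is 0.5·10⁻ᴺ°, or 0.5·10⁻ᴺ × 111000 m on the ground.
Need 0.5 × 111000 × 10⁻ᴺ ≤ 272 → 10⁻ᴺ ≤ 4.901e-03, so N ≥ 2.31.
So 3 decimal places suffice (55.5 m); 2 would allow up to 555 m.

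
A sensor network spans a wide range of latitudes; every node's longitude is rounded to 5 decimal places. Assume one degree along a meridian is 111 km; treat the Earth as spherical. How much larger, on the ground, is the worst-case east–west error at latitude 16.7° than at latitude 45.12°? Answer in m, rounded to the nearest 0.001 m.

0.140 m

Rounding to 5 decimal places leaves the longitude within ±5e-06° of the true value.
Error at 16.7° = 5e-06° × 111000 × cos 16.7° ≈ 0.555 × 0.9578 = 0.53159 m.
At 45.12°: 5e-06° × 111000 × cos 45.12° = 5e-06 × 111000 × 0.7056 ≈ 0.39162 m.
So the lower-latitude error exceeds the higher by 0.53159 − 0.39162 = 0.13997 m.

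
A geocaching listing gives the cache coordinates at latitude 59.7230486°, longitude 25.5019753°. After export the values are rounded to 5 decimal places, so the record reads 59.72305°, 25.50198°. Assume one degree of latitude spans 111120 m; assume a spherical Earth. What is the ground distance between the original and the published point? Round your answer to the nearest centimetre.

31 centimetres

The latitude changed by -0.0000014° and the longitude by -0.0000047°.
N–S: -0.0000014° × 111120 m/° = -0.155568 m.
E–W at 59.7231°: -0.0000047° × 111120 × cos 59.7231° = -0.0000047 × 111120 × 0.5042 ≈ -0.263315 m.
Distance: √(0.155568² + 0.263315²) ≈ 0.305837 m.
That is 0.305837 m = 30.584 cm.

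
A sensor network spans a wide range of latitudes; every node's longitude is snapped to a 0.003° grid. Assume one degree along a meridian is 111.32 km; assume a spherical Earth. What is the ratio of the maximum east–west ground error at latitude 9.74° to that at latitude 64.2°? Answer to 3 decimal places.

With a 0.003° grid the true value lies within half a step, ±0.003°/2 = ±0.0015°, of the stored one.
Error at 9.74° = 0.0015° × 111320 × cos 9.74° ≈ 166.98 × 0.9856 = 164.57 m.
At 64.2°: 0.0015° × 111320 × cos 64.2° = 0.0015 × 111320 × 0.4352 ≈ 72.675 m.
The ratio reduces to cos 9.74° / cos 64.2° = 0.9856/0.4352 ≈ 2.2645.

2.265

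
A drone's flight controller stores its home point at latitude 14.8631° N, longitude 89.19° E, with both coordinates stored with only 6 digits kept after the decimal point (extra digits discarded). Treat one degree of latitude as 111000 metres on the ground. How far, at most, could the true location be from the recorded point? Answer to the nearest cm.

15 cm

Truncating at 6 decimal places can drop up to a full unit in the last place, so each coordinate may be off by as much as 1e-06°.
North–south component: 1e-06° × 111000 = 0.111 m.
E–W at 14.8631°: 1e-06° × 111000 × cos 14.8631° = 1e-06 × 111000 × 0.9665 ≈ 0.107286 m.
Combining orthogonally: (0.111² + 0.107286²)^½ ≈ 0.154374 m.
That is 0.154374 m = 15.437 cm.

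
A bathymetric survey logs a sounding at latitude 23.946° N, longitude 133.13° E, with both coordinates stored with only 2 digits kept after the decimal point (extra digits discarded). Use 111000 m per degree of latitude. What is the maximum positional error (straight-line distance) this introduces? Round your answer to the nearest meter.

Truncating at 2 decimal places can drop up to a full unit in the last place, so each coordinate may be off by as much as 0.01°.
Latitude error → 0.01 × 111000 = 1110 m along the meridian.
E–W at 23.946°: 0.01° × 111000 × cos 23.946° = 0.01 × 111000 × 0.9139 ≈ 1014.46 m.
Worst case both components are at the extreme and orthogonal: √(1110² + 1014.46²) ≈ 1503.74 m.

1504 meters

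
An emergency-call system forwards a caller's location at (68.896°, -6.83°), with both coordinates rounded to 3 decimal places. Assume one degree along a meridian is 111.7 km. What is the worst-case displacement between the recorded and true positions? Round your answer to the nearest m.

Rounding to 3 decimal places leaves each coordinate within ±0.0005° of the true value.
Latitude error → 0.0005 × 111700 = 55.85 m along the meridian.
E–W at 68.896°: 0.0005° × 111700 × cos 68.896° = 0.0005 × 111700 × 0.3601 ≈ 20.1095 m.
The two errors are perpendicular, so the maximum displacement is √(55.85² + 20.1095²) ≈ 59.36 m.

59 m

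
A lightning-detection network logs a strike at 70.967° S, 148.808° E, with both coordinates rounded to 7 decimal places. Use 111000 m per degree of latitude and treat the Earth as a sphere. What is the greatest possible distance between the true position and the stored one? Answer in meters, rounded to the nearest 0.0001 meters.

0.0058 meters

Rounding to 7 decimal places leaves each coordinate within ±5e-08° of the true value.
North–south component: 5e-08° × 111000 = 0.00555 m.
E–W at 70.967°: 5e-08° × 111000 × cos 70.967° = 5e-08 × 111000 × 0.3261 ≈ 0.00180993 m.
The two errors are perpendicular, so the maximum displacement is √(0.00555² + 0.00180993²) ≈ 0.00583766 m.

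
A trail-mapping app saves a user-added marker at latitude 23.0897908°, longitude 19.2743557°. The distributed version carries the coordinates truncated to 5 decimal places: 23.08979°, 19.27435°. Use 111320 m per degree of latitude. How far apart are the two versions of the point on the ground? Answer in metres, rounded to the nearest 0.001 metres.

The latitude changed by +0.0000008° and the longitude by +0.0000057°.
North–south shift: 0.0000008 × 111320 = 0.089056 m.
E–W at 23.0898°: 0.0000057° × 111320 × cos 23.0898° = 0.0000057 × 111320 × 0.9199 ≈ 0.583693 m.
Combined displacement = (0.089056² + 0.583693²)^½ ≈ 0.590448 m.

0.590 metres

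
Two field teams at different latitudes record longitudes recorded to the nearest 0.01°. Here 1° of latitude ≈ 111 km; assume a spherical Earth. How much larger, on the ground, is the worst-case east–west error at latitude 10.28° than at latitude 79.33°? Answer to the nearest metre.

Rounding to 2 decimal places leaves the longitude within ±0.005° of the true value.
At 10.28°: 0.005° × 111000 × cos 10.28° = 0.005 × 111000 × 0.9839 ≈ 546.09 m.
At 79.33°: 0.005° × 111000 × cos 79.33° = 0.005 × 111000 × 0.1852 ≈ 102.76 m.
Difference: 546.09 − 102.76 = 443.33 m.

443 metres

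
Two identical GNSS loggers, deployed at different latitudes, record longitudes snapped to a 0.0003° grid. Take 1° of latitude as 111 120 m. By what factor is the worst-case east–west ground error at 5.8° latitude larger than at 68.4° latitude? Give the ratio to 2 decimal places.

With a 0.0003° grid the true value lies within half a step, ±0.0003°/2 = ±0.00015°, of the stored one.
At 5.8°: 0.00015° × 111120 × cos 5.8° = 0.00015 × 111120 × 0.9949 ≈ 16.583 m.
Error at 68.4° = 0.00015° × 111120 × cos 68.4° ≈ 16.668 × 0.3681 = 6.1359 m.
Ratio: 16.583 / 6.1359 = cos 5.8° / cos 68.4° ≈ 2.7026.

2.70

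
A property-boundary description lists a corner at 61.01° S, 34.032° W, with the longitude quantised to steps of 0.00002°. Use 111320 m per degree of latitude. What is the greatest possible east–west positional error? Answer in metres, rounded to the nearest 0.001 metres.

With a 0.00002° grid the true value lies within half a step, ±0.00002°/2 = ±1e-05°, of the stored one.
Parallels shrink by cos φ, so at 61.01° a degree of longitude is 111320 × 0.4847 ≈ 53952 m.
Maximum E–W displacement: 1e-05 × 53952 = 0.53952 m.

0.540 metres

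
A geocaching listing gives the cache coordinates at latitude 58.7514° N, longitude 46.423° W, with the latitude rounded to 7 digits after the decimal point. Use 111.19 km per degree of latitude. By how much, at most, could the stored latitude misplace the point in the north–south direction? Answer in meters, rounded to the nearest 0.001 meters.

0.006 meters

Rounding to 7 decimal places leaves the latitude within ±5e-08° of the true value.
Along the meridian that is 5e-08° × 111190 m/° = 0.0055595 m.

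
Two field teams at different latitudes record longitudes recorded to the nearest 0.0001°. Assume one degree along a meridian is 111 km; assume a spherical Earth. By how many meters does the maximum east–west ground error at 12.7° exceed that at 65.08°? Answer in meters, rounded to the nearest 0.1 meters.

3.1 meters

Rounding to 4 decimal places leaves the longitude within ±5e-05° of the true value.
Error at 12.7° = 5e-05° × 111000 × cos 12.7° ≈ 5.55 × 0.9755 = 5.4142 m.
At 65.08°: 5e-05° × 111000 × cos 65.08° = 5e-05 × 111000 × 0.4214 ≈ 2.3385 m.
Difference: 5.4142 − 2.3385 = 3.0757 m.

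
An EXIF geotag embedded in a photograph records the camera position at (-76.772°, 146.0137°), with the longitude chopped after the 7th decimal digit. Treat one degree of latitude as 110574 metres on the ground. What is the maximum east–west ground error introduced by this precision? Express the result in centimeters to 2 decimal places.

0.25 centimeters

Truncating at 7 decimal places can drop up to a full unit in the last place, so the longitude may be off by as much as 1e-07°.
Parallels shrink by cos φ, so at 76.772° a degree of longitude is 110574 × 0.2288 ≈ 25302.3 m.
East–west error: 1e-07° × 25302.3 m/° ≈ 0.00253023 m.
That is 0.00253023 m = 0.25302 cm.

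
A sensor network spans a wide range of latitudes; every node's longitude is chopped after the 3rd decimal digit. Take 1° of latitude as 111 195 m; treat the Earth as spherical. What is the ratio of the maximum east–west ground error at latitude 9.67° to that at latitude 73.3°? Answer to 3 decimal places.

Truncating at 3 decimal places can drop up to a full unit in the last place, so the longitude may be off by as much as 0.001°.
Error at 9.67° = 0.001° × 111195 × cos 9.67° ≈ 111.2 × 0.9858 = 109.62 m.
At 73.3°: 0.001° × 111195 × cos 73.3° = 0.001 × 111195 × 0.2874 ≈ 31.953 m.
The ratio reduces to cos 9.67° / cos 73.3° = 0.9858/0.2874 ≈ 3.4305.

3.431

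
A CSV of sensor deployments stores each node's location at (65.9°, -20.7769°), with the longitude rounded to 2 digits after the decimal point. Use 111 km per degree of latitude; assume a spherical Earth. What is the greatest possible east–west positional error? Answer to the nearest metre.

227 metres

Rounding to 2 decimal places leaves the longitude within ±0.005° of the true value.
One degree of longitude at 65.9° is 111000 × cos 65.9° ≈ 111000 × 0.4083 = 45324.7 m.
Maximum E–W displacement: 0.005 × 45324.7 = 226.623 m.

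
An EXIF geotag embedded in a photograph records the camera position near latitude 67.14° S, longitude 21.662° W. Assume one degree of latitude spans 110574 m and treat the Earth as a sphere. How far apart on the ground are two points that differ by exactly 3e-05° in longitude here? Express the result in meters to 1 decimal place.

3e-05° of longitude at 67.14° is 3e-05 × 110574 × cos 67.14° ≈ 3e-05 × 42955.9 = 1.28868 m.

1.3 meters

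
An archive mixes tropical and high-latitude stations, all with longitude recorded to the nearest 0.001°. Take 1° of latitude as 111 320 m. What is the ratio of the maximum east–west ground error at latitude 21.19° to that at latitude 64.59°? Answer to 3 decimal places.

Rounding to 3 decimal places leaves the longitude within ±0.0005° of the true value.
Error at 21.19° = 0.0005° × 111320 × cos 21.19° ≈ 55.66 × 0.9324 = 51.897 m.
At 64.59°: 0.0005° × 111320 × cos 64.59° = 0.0005 × 111320 × 0.4291 ≈ 23.883 m.
Ratio: 51.897 / 23.883 = cos 21.19° / cos 64.59° ≈ 2.1729.

2.173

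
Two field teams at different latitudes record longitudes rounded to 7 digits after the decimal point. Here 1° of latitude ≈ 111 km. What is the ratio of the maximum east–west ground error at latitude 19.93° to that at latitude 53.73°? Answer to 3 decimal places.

Rounding to 7 decimal places leaves the longitude within ±5e-08° of the true value.
Error at 19.93° = 5e-08° × 111000 × cos 19.93° ≈ 0.00555 × 0.9401 = 0.0052176 m.
Error at 53.73° = 5e-08° × 111000 × cos 53.73° ≈ 0.00555 × 0.5916 = 0.0032833 m.
The ratio reduces to cos 19.93° / cos 53.73° = 0.9401/0.5916 ≈ 1.5891.

1.589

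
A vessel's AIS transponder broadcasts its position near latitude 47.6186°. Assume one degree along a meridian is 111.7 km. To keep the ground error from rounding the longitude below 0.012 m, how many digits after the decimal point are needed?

7

At 47.6186° one degree of longitude covers 111700 × cos 47.6186° ≈ 111700 × 0.6741 ≈ 75292.8 m.
Rounding to N decimal places gives at most 0.5 × 10⁻ᴺ degrees of error, i.e. 0.5 × 10⁻ᴺ × 75292.8 m.
Setting 37646.4 × 10⁻ᴺ ≤ 0.012 gives 10ᴺ ≥ 3.137e+06, i.e. N ≥ 6.50.
N = 6 would give 0.0376 m (too coarse); N = 7 gives 0.00376 m ≤ 0.012 m.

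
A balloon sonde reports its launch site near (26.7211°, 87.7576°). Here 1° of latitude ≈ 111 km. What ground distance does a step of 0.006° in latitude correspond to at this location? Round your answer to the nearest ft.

2185 ft

0.006° × 111000 m/° = 666 m.
Converting: 666 m × 3.2808 ft/m ≈ 2185 ft.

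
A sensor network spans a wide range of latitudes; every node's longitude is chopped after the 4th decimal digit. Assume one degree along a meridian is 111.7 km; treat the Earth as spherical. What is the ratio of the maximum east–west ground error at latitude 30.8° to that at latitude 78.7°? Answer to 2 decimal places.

4.38

Truncating at 4 decimal places can drop up to a full unit in the last place, so the longitude may be off by as much as 0.0001°.
Error at 30.8° = 0.0001° × 111700 × cos 30.8° ≈ 11.17 × 0.8590 = 9.5946 m.
At 78.7°: 0.0001° × 111700 × cos 78.7° = 0.0001 × 111700 × 0.1959 ≈ 2.1887 m.
The ratio reduces to cos 30.8° / cos 78.7° = 0.8590/0.1959 ≈ 4.3837.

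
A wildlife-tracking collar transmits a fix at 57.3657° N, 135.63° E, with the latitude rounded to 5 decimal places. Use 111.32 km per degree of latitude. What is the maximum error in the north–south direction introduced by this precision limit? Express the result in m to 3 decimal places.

0.557 m

Rounding to 5 decimal places leaves the latitude within ±5e-06° of the true value.
Along the meridian that is 5e-06° × 111320 m/° = 0.5566 m.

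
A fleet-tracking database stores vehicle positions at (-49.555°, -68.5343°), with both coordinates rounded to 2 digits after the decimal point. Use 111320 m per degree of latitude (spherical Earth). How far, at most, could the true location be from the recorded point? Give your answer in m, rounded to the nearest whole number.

Rounding to 2 decimal places leaves each coordinate within ±0.005° of the true value.
Latitude error → 0.005 × 111320 = 556.6 m along the meridian.
E–W at 49.555°: 0.005° × 111320 × cos 49.555° = 0.005 × 111320 × 0.6487 ≈ 361.076 m.
Worst case both components are at the extreme and orthogonal: √(556.6² + 361.076²) ≈ 663.46 m.

663 m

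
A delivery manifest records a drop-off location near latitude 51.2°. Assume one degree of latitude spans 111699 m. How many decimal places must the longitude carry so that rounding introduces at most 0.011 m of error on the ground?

7 decimal places

At 51.2° one degree of longitude covers 111699 × cos 51.2° ≈ 111699 × 0.6266 ≈ 69991 m.
With N decimal places the half-ulp bound is 0.5·10⁻ᴺ°, or 0.5·10⁻ᴺ × 69991 m on the ground.
Setting 34995.5 × 10⁻ᴺ ≤ 0.011 gives 10ᴺ ≥ 3.181e+06, i.e. N ≥ 6.50.
So 7 decimal places suffice (0.0035 m); 6 would allow up to 0.035 m.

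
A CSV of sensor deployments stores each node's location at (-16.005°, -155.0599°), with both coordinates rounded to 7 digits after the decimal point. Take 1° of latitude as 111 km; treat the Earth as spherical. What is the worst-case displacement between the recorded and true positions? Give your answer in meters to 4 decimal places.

0.0077 meters

Rounding to 7 decimal places leaves each coordinate within ±5e-08° of the true value.
Latitude error → 5e-08 × 111000 = 0.00555 m along the meridian.
Longitude error → 5e-08 × 111000 × cos 16.005° = 5e-08 × 111000 × 0.9612 ≈ 0.00533487 m.
Worst case both components are at the extreme and orthogonal: √(0.00555² + 0.00533487²) ≈ 0.00769827 m.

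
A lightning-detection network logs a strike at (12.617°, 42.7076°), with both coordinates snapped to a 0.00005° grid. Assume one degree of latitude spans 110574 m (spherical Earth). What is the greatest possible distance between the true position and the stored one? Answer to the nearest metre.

4 metres

With a 0.00005° grid the true value lies within half a step, ±0.00005°/2 = ±2.5e-05°, of the stored one.
Latitude error → 2.5e-05 × 110574 = 2.76435 m along the meridian.
Longitude error → 2.5e-05 × 110574 × cos 12.617° = 2.5e-05 × 110574 × 0.9759 ≈ 2.6976 m.
Worst case both components are at the extreme and orthogonal: √(2.76435² + 2.6976²) ≈ 3.86247 m.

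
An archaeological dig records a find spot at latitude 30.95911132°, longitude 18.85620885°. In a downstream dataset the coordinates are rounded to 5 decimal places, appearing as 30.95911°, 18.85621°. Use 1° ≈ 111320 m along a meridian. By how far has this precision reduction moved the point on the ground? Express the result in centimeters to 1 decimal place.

18.3 centimeters

The latitude changed by +0.00000132° and the longitude by -0.00000115°.
N–S: 0.00000132° × 111320 m/° = 0.146942 m.
East–west at this latitude: -0.00000115° × 111320 × cos 30.9591° ≈ -0.00000115 × 95460.8 = -0.10978 m.
Combined displacement = (0.146942² + 0.10978²)^½ ≈ 0.183422 m.
That is 0.183422 m = 18.342 cm.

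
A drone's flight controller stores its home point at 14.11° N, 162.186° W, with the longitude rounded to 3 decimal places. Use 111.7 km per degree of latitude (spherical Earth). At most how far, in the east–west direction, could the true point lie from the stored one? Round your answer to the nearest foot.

178 feet

Rounding to 3 decimal places leaves the longitude within ±0.0005° of the true value.
At latitude 14.11° a degree of longitude spans 111700 m × cos 14.11° = 111700 × 0.9698 ≈ 108330 m.
Maximum E–W displacement: 0.0005 × 108330 = 54.165 m.
In feet: 54.165 m ÷ 0.3048 ≈ 177.71 ft.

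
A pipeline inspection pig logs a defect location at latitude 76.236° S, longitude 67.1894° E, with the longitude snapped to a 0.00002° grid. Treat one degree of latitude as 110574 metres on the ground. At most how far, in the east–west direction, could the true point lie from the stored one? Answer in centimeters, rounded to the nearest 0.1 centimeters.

With a 0.00002° grid the true value lies within half a step, ±0.00002°/2 = ±1e-05°, of the stored one.
At latitude 76.236° a degree of longitude spans 110574 m × cos 76.236° = 110574 × 0.2379 ≈ 26308.1 m.
Maximum E–W displacement: 1e-05 × 26308.1 = 0.263081 m.
That is 0.263081 m = 26.308 cm.

26.3 centimeters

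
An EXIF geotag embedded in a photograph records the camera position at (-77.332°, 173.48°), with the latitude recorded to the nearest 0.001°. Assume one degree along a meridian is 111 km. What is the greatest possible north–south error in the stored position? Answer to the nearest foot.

182 feet

Rounding to 3 decimal places leaves the latitude within ±0.0005° of the true value.
North–south distance: 0.0005° × 111000 m/° = 55.5 m.
In feet: 55.5 m ÷ 0.3048 ≈ 182.09 ft.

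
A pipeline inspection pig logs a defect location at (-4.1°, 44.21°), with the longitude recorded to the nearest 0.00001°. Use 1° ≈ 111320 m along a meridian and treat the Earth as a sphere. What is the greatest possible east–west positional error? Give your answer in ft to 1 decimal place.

Rounding to 5 decimal places leaves the longitude within ±5e-06° of the true value.
One degree of longitude at 4.1° is 111320 × cos 4.1° ≈ 111320 × 0.9974 = 111035 m.
So at most 5e-06° × 111035 ≈ 0.555176 m east–west.
Converting: 0.555176 m × 3.2808 ft/m ≈ 1.8214 ft.

1.8 ft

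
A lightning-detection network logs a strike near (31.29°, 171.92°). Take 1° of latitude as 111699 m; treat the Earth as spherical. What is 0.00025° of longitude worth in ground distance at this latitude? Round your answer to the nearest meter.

24 meters

At 31.29° a degree of longitude is 111699 × cos 31.29° ≈ 95452.3 m, so 0.00025° corresponds to 23.8631 m.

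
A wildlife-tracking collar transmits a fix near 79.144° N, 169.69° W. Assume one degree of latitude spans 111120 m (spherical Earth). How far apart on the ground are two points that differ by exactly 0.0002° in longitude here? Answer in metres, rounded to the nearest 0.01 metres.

At 79.144° a degree of longitude is 111120 × cos 79.144° ≈ 20928.5 m, so 0.0002° corresponds to 4.1857 m.

4.19 metres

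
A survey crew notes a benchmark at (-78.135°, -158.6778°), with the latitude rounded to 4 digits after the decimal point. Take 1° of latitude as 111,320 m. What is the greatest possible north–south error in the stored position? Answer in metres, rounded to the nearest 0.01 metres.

Rounding to 4 decimal places leaves the latitude within ±5e-05° of the true value.
So the N–S error is at most 5e-05 × 111320 = 5.566 m.

5.57 metres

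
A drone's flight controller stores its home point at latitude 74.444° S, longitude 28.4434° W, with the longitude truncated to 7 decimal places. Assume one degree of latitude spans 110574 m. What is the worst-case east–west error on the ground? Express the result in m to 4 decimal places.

Truncating at 7 decimal places can drop up to a full unit in the last place, so the longitude may be off by as much as 1e-07°.
One degree of longitude at 74.444° is 110574 × cos 74.444° ≈ 110574 × 0.2682 = 29653.7 m.
So at most 1e-07° × 29653.7 ≈ 0.00296537 m east–west.

0.0030 m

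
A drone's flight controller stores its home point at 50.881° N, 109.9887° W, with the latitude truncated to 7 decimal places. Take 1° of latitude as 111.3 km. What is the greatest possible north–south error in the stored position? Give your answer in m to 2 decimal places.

Truncating at 7 decimal places can drop up to a full unit in the last place, so the latitude may be off by as much as 1e-07°.
So the N–S error is at most 1e-07 × 111300 = 0.01113 m.

0.01 m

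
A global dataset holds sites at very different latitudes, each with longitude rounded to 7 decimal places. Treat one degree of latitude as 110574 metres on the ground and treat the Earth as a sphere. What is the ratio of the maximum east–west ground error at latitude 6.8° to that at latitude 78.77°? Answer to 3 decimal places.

Rounding to 7 decimal places leaves the longitude within ±5e-08° of the true value.
Error at 6.8° = 5e-08° × 110574 × cos 6.8° ≈ 0.0055287 × 0.9930 = 0.0054898 m.
At 78.77°: 5e-08° × 110574 × cos 78.77° = 5e-08 × 110574 × 0.1947 ≈ 0.0010767 m.
The ratio reduces to cos 6.8° / cos 78.77° = 0.9930/0.1947 ≈ 5.0987.

5.099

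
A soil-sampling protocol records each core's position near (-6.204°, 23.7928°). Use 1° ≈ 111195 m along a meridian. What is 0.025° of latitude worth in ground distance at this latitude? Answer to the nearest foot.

9120 feet

0.025° × 111195 m/° = 2779.88 m.
In feet: 2779.88 m ÷ 0.3048 ≈ 9120.3 ft.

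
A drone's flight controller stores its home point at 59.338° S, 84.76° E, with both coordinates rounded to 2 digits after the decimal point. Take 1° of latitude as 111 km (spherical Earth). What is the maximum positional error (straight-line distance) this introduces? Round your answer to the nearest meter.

Rounding to 2 decimal places leaves each coordinate within ±0.005° of the true value.
N–S: 0.005° × 111000 m/° = 555 m.
East–west component at 59.338°: 0.005° × 111000 × cos 59.338° ≈ 0.005 × 56607 ≈ 283.035 m.
Combining orthogonally: (555² + 283.035²)^½ ≈ 623.004 m.

623 meters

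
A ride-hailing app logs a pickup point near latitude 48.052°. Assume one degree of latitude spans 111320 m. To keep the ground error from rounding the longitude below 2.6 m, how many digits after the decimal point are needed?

5

At 48.052° one degree of longitude covers 111320 × cos 48.052° ≈ 111320 × 0.6685 ≈ 74412.5 m.
Rounding to N decimal places gives at most 0.5 × 10⁻ᴺ degrees of error, i.e. 0.5 × 10⁻ᴺ × 74412.5 m.
Need 0.5 × 74412.5 × 10⁻ᴺ ≤ 2.6 → 10⁻ᴺ ≤ 6.988e-05, so N ≥ 4.16.
N = 4 would give 3.72 m (too coarse); N = 5 gives 0.372 m ≤ 2.6 m.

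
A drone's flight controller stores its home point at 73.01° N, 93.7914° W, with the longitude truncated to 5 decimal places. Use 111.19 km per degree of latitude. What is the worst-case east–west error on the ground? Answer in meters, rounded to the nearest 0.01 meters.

Truncating at 5 decimal places can drop up to a full unit in the last place, so the longitude may be off by as much as 1e-05°.
At latitude 73.01° a degree of longitude spans 111190 m × cos 73.01° = 111190 × 0.2922 ≈ 32490.3 m.
So at most 1e-05° × 32490.3 ≈ 0.324903 m east–west.

0.32 meters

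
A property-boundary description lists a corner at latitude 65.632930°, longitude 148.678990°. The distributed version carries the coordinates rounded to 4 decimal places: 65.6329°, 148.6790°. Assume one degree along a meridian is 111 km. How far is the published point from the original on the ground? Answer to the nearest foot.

Δlat = 65.632930 − 65.6329 = +0.000030°; Δlon = 148.678990 − 148.6790 = -0.000010°.
North–south shift: 0.000030 × 111000 = 3.33 m.
East–west at this latitude: -0.000010° × 111000 × cos 65.6329° ≈ -0.000010 × 45796.5 = -0.457965 m.
Hypotenuse of the two orthogonal shifts: √(3.33² + 0.457965²) = 3.36134 m.
Converting: 3.36134 m × 3.2808 ft/m ≈ 11.028 ft.

11 feet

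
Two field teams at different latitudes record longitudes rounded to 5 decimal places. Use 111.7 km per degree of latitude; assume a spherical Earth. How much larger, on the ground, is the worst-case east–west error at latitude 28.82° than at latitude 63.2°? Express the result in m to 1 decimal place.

Rounding to 5 decimal places leaves the longitude within ±5e-06° of the true value.
Error at 28.82° = 5e-06° × 111700 × cos 28.82° ≈ 0.5585 × 0.8761 = 0.48932 m.
Error at 63.2° = 5e-06° × 111700 × cos 63.2° ≈ 0.5585 × 0.4509 = 0.25182 m.
So the lower-latitude error exceeds the higher by 0.48932 − 0.25182 = 0.23751 m.

0.2 m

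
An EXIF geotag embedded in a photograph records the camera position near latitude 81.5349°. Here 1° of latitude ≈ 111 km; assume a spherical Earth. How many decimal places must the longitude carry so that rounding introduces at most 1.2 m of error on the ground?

4 decimal places

At 81.5349° one degree of longitude covers 111000 × cos 81.5349° ≈ 111000 × 0.1472 ≈ 16340 m.
N decimal places → at most half a unit in the last place, 0.5 × 10⁻ᴺ° = 16340/2 × 10⁻ᴺ m.
Need 0.5 × 16340 × 10⁻ᴺ ≤ 1.2 → 10⁻ᴺ ≤ 1.469e-04, so N ≥ 3.83.
So 4 decimal places suffice (0.817 m); 3 would allow up to 8.17 m.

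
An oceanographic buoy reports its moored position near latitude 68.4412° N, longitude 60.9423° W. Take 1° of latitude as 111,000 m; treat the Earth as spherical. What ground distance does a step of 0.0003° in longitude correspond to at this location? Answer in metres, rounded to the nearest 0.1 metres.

One degree of longitude here spans 111000 × cos 68.4412° = 111000 × 0.3675 ≈ 40787.6 m; 0.0003° of that is 12.2363 m.

12.2 metres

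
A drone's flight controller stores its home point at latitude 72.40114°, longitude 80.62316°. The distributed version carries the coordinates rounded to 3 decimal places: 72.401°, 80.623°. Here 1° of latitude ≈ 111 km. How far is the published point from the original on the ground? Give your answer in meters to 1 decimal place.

16.4 meters

The latitude changed by +0.00014° and the longitude by +0.00016°.
N–S: 0.00014° × 111000 m/° = 15.54 m.
East–west at this latitude: 0.00016° × 111000 × cos 72.401° ≈ 0.00016 × 33561.2 = 5.36979 m.
Combined displacement = (15.54² + 5.36979²)^½ ≈ 16.4416 m.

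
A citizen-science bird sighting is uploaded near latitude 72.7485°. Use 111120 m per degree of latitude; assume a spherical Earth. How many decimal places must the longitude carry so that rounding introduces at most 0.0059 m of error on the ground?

At 72.7485° one degree of longitude covers 111120 × cos 72.7485° ≈ 111120 × 0.2966 ≈ 32954.5 m.
With N decimal places the half-ulp bound is 0.5·10⁻ᴺ°, or 0.5·10⁻ᴺ × 32954.5 m on the ground.
Setting 16477.2 × 10⁻ᴺ ≤ 0.0059 gives 10ᴺ ≥ 2.793e+06, i.e. N ≥ 6.45.
At 6 places the error can reach 0.0165 m, but 7 places keeps it to 0.00165 m.

7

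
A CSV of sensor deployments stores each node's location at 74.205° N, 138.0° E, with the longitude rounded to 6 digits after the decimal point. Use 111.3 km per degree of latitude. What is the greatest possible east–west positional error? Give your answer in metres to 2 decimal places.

Rounding to 6 decimal places leaves the longitude within ±5e-07° of the true value.
At latitude 74.205° a degree of longitude spans 111300 m × cos 74.205° = 111300 × 0.2722 ≈ 30295.4 m.
Maximum E–W displacement: 5e-07 × 30295.4 = 0.0151477 m.

0.02 metres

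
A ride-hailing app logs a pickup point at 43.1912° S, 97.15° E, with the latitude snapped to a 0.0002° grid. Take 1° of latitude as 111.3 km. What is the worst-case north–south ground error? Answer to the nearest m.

11 m

With a 0.0002° grid the true value lies within half a step, ±0.0002°/2 = ±0.0001°, of the stored one.
So the N–S error is at most 0.0001 × 111300 = 11.13 m.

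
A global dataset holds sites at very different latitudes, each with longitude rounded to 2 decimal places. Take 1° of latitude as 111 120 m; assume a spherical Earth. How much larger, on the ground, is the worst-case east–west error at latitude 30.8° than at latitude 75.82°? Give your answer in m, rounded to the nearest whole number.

341 m

Rounding to 2 decimal places leaves the longitude within ±0.005° of the true value.
At 30.8°: 0.005° × 111120 × cos 30.8° = 0.005 × 111120 × 0.8590 ≈ 477.24 m.
Error at 75.82° = 0.005° × 111120 × cos 75.82° ≈ 555.6 × 0.2450 = 136.1 m.
Difference: 477.24 − 136.1 = 341.13 m.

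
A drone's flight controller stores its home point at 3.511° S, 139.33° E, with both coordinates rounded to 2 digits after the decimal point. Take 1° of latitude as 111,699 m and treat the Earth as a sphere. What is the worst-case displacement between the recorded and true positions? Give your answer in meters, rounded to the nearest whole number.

789 meters

Rounding to 2 decimal places leaves each coordinate within ±0.005° of the true value.
North–south component: 0.005° × 111699 = 558.495 m.
E–W at 3.511°: 0.005° × 111699 × cos 3.511° = 0.005 × 111699 × 0.9981 ≈ 557.447 m.
The two errors are perpendicular, so the maximum displacement is √(558.495² + 557.447²) ≈ 789.09 m.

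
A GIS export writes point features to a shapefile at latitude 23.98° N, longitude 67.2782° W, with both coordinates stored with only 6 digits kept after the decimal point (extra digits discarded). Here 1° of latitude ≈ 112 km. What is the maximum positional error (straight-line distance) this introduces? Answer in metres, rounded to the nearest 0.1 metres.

Truncating at 6 decimal places can drop up to a full unit in the last place, so each coordinate may be off by as much as 1e-06°.
North–south component: 1e-06° × 112000 = 0.112 m.
E–W at 23.98°: 1e-06° × 112000 × cos 23.98° = 1e-06 × 112000 × 0.9137 ≈ 0.102333 m.
Worst case both components are at the extreme and orthogonal: √(0.112² + 0.102333²) ≈ 0.15171 m.

0.2 metres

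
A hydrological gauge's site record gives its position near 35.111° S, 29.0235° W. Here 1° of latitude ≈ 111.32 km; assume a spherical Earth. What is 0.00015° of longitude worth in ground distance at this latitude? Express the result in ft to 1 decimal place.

44.8 ft

0.00015° of longitude at 35.111° is 0.00015 × 111320 × cos 35.111° ≈ 0.00015 × 91064.1 = 13.6596 m.
Converting: 13.6596 m × 3.2808 ft/m ≈ 44.815 ft.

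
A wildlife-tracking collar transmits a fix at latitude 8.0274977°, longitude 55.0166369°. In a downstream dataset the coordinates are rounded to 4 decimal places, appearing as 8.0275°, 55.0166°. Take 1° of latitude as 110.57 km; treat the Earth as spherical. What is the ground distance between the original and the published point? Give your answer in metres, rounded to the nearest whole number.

4 metres

The latitude changed by -0.0000023° and the longitude by +0.0000369°.
N–S: -0.0000023° × 110570 m/° = -0.254311 m.
E–W at 8.0275°: 0.0000369° × 110570 × cos 8.0275° = 0.0000369 × 110570 × 0.9902 ≈ 4.04005 m.
Combined displacement = (0.254311² + 4.04005²)^½ ≈ 4.04805 m.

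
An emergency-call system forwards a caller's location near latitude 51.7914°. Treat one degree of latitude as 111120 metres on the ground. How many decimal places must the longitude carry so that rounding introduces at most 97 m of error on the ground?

At 51.7914° one degree of longitude covers 111120 × cos 51.7914° ≈ 111120 × 0.6185 ≈ 68730.6 m.
With N decimal places the half-ulp bound is 0.5·10⁻ᴺ°, or 0.5·10⁻ᴺ × 68730.6 m on the ground.
Setting 34365.3 × 10⁻ᴺ ≤ 97 gives 10ᴺ ≥ 354.3, i.e. N ≥ 2.55.
N = 2 would give 344 m (too coarse); N = 3 gives 34.4 m ≤ 97 m.

3 decimal places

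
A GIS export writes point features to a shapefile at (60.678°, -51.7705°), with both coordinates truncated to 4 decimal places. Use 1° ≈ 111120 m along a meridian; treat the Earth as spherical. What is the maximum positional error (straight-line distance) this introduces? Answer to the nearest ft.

41 ft

Truncating at 4 decimal places can drop up to a full unit in the last place, so each coordinate may be off by as much as 0.0001°.
N–S: 0.0001° × 111120 m/° = 11.112 m.
Longitude error → 0.0001 × 111120 × cos 60.678° = 0.0001 × 111120 × 0.4897 ≈ 5.44174 m.
The two errors are perpendicular, so the maximum displacement is √(11.112² + 5.44174²) ≈ 12.3729 m.
Converting: 12.3729 m × 3.2808 ft/m ≈ 40.594 ft.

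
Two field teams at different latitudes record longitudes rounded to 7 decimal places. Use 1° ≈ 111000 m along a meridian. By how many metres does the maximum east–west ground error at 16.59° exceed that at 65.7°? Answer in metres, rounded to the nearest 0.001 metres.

0.003 metres

Rounding to 7 decimal places leaves the longitude within ±5e-08° of the true value.
At 16.59°: 5e-08° × 111000 × cos 16.59° = 5e-08 × 111000 × 0.9584 ≈ 0.005319 m.
At 65.7°: 5e-08° × 111000 × cos 65.7° = 5e-08 × 111000 × 0.4115 ≈ 0.0022839 m.
Difference: 0.005319 − 0.0022839 = 0.0030351 m.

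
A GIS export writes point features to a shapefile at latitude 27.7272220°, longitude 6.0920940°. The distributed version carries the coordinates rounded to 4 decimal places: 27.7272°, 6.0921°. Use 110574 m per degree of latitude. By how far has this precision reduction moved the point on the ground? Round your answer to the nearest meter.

The latitude changed by +0.0000220° and the longitude by -0.0000060°.
N–S: 0.0000220° × 110574 m/° = 2.43263 m.
East–west at this latitude: -0.0000060° × 110574 × cos 27.7272° ≈ -0.0000060 × 97877.1 = -0.587263 m.
Hypotenuse of the two orthogonal shifts: √(2.43263² + 0.587263²) = 2.50251 m.

3 meters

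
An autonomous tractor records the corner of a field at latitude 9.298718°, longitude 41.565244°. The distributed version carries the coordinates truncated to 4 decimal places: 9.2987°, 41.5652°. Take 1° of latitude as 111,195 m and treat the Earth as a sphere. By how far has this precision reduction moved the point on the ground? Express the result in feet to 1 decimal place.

Δlat = 9.298718 − 9.2987 = +0.000018°; Δlon = 41.565244 − 41.5652 = +0.000044°.
N–S: 0.000018° × 111195 m/° = 2.00151 m.
East–west at this latitude: 0.000044° × 111195 × cos 9.2987° ≈ 0.000044 × 109734 = 4.82829 m.
Hypotenuse of the two orthogonal shifts: √(2.00151² + 4.82829²) = 5.2267 m.
In feet: 5.2267 m ÷ 0.3048 ≈ 17.148 ft.

17.1 feet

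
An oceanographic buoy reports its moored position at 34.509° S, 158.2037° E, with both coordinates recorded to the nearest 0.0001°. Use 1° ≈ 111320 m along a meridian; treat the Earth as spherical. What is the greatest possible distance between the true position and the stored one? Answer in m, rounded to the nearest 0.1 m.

7.2 m

Rounding to 4 decimal places leaves each coordinate within ±5e-05° of the true value.
N–S: 5e-05° × 111320 m/° = 5.566 m.
East–west component at 34.509°: 5e-05° × 111320 × cos 34.509° ≈ 5e-05 × 91731.8 ≈ 4.58659 m.
The two errors are perpendicular, so the maximum displacement is √(5.566² + 4.58659²) ≈ 7.21229 m.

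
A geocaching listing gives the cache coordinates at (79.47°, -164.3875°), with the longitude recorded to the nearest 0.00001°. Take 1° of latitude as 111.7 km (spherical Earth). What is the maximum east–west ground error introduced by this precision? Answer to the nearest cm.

Rounding to 5 decimal places leaves the longitude within ±5e-06° of the true value.
One degree of longitude at 79.47° is 111700 × cos 79.47° ≈ 111700 × 0.1828 = 20413.2 m.
East–west error: 5e-06° × 20413.2 m/° ≈ 0.102066 m.
That is 0.102066 m = 10.207 cm.

10 cm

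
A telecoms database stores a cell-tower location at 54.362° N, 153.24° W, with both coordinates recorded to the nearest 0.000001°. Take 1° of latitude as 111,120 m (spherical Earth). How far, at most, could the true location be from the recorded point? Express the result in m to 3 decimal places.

Rounding to 6 decimal places leaves each coordinate within ±5e-07° of the true value.
North–south component: 5e-07° × 111120 = 0.05556 m.
E–W at 54.362°: 5e-07° × 111120 × cos 54.362° = 5e-07 × 111120 × 0.5827 ≈ 0.0323727 m.
The two errors are perpendicular, so the maximum displacement is √(0.05556² + 0.0323727²) ≈ 0.0643032 m.

0.064 m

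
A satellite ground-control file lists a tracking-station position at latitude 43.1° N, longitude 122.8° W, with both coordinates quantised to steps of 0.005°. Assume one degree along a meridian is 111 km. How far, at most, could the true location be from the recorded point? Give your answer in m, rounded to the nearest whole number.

With a 0.005° grid the true value lies within half a step, ±0.005°/2 = ±0.0025°, of the stored one.
Latitude error → 0.0025 × 111000 = 277.5 m along the meridian.
East–west component at 43.1°: 0.0025° × 111000 × cos 43.1° ≈ 0.0025 × 81048 ≈ 202.62 m.
Combining orthogonally: (277.5² + 202.62²)^½ ≈ 343.6 m.

344 m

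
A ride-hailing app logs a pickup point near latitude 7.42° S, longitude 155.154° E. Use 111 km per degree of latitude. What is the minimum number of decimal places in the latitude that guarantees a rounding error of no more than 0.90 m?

5 decimal places

One degree of latitude covers 111000 m.
Rounding to N decimal places gives at most 0.5 × 10⁻ᴺ degrees of error, i.e. 0.5 × 10⁻ᴺ × 111000 m.
Need 0.5 × 111000 × 10⁻ᴺ ≤ 0.90 → 10⁻ᴺ ≤ 1.622e-05, so N ≥ 4.79.
N = 4 would give 5.55 m (too coarse); N = 5 gives 0.555 m ≤ 0.90 m.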